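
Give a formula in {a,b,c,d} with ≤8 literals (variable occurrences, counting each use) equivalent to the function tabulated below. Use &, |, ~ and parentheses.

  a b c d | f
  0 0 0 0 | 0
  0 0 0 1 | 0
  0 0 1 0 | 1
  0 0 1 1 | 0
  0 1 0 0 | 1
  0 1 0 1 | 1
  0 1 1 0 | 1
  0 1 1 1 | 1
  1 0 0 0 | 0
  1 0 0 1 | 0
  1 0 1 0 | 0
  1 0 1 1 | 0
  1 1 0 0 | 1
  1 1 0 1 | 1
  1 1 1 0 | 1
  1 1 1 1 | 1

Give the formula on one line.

(b | ((~d & (~a | ~c)) & (((a | c) | b) & ~a)))

  ~d = 1010101010101010
  ~a = 1111111100000000
  ~c = 1100110011001100
  (~a | ~c) = 1111111111001100
  (~d & (~a | ~c)) = 1010101010001000
  (a | c) = 0011001111111111
  ((a | c) | b) = 0011111111111111
  (((a | c) | b) & ~a) = 0011111100000000
  ((~d & (~a | ~c)) & (((a | c) | b) & ~a)) = 0010101000000000
  (b | ((~d & (~a | ~c)) & (((a | c) | b) & ~a))) = 0010111100001111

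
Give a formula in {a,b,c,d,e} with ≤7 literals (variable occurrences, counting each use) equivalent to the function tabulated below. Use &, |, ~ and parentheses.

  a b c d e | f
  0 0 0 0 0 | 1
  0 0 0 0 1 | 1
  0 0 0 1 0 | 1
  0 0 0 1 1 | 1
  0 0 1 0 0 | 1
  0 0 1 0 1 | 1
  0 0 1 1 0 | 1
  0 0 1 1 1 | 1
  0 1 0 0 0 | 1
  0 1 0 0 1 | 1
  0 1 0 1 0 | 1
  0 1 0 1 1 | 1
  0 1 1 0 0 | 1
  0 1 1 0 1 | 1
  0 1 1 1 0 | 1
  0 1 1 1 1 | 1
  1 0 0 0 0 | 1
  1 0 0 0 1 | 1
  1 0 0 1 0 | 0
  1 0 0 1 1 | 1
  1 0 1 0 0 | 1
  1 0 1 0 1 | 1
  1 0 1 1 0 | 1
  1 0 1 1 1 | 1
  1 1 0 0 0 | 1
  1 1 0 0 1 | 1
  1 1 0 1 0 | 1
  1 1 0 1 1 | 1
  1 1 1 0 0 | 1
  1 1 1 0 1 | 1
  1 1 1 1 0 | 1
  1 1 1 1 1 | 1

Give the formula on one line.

(((~e | a) & (b | e)) | (c | (~a | ~d)))

  ~e = 10101010101010101010101010101010
  (~e | a) = 10101010101010101111111111111111
  (b | e) = 01010101111111110101010111111111
  ((~e | a) & (b | e)) = 00000000101010100101010111111111
  ~a = 11111111111111110000000000000000
  ~d = 11001100110011001100110011001100
  (~a | ~d) = 11111111111111111100110011001100
  (c | (~a | ~d)) = 11111111111111111100111111001111
  (((~e | a) & (b | e)) | (c | (~a | ~d))) = 11111111111111111101111111111111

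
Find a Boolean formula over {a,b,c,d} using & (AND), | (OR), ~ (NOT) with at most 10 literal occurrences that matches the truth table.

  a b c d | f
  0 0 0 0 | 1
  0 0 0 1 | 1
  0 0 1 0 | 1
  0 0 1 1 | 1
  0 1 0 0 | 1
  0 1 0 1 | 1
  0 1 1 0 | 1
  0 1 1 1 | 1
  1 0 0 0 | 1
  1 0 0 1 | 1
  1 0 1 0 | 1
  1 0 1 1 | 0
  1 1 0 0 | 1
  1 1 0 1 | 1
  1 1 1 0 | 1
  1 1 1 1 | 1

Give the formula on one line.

  (b | c) = 0011111100111111
  (a | (b | c)) = 0011111111111111
  ~d = 1010101010101010
  ((a | (b | c)) | ~d) = 1011111111111111
  ~c = 1100110011001100
  (~c | b) = 1100111111001111
  ~a = 1111111100000000
  ((~c | b) | ~a) = 1111111111001111
  (((a | (b | c)) | ~d) & ((~c | b) | ~a)) = 1011111111001111
  (~c | ~d) = 1110111011101110
  ((((a | (b | c)) | ~d) & ((~c | b) | ~a)) | (~c | ~d)) = 1111111111101111

((((a | (b | c)) | ~d) & ((~c | b) | ~a)) | (~c | ~d))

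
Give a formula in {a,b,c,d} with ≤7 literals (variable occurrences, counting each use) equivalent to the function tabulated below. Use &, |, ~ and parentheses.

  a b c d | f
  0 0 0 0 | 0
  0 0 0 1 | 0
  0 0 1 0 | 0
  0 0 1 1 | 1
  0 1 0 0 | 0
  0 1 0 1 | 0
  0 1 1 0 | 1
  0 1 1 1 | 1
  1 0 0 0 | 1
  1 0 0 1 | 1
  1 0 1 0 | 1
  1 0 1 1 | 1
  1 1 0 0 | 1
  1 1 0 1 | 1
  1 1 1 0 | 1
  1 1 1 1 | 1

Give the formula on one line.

  (a | c) = 0011001111111111
  ~b = 1111000011110000
  (a | d) = 0101010111111111
  (~b & (a | d)) = 0101000011110000
  ((~b & (a | d)) | b) = 0101111111111111
  ((a | c) & ((~b & (a | d)) | b)) = 0001001111111111

((a | c) & ((~b & (a | d)) | b))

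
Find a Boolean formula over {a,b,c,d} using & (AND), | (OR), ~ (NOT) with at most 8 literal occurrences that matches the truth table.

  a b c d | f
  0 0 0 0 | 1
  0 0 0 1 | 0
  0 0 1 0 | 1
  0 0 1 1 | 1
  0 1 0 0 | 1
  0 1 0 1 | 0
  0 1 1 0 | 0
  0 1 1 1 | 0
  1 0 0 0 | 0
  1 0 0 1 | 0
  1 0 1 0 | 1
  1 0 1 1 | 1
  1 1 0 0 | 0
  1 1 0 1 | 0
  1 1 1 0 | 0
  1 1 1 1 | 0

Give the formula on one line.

  ~b = 1111000011110000
  ~c = 1100110011001100
  (~b | ~c) = 1111110011111100
  (a | ~b) = 1111000011111111
  ((~b | ~c) & (a | ~b)) = 1111000011111100
  (((~b | ~c) & (a | ~b)) | ~c) = 1111110011111100
  ~a = 1111111100000000
  ~d = 1010101010101010
  (~a & ~d) = 1010101000000000
  ((~a & ~d) | c) = 1011101100110011
  ((((~b | ~c) & (a | ~b)) | ~c) & ((~a & ~d) | c)) = 1011100000110000

((((~b | ~c) & (a | ~b)) | ~c) & ((~a & ~d) | c))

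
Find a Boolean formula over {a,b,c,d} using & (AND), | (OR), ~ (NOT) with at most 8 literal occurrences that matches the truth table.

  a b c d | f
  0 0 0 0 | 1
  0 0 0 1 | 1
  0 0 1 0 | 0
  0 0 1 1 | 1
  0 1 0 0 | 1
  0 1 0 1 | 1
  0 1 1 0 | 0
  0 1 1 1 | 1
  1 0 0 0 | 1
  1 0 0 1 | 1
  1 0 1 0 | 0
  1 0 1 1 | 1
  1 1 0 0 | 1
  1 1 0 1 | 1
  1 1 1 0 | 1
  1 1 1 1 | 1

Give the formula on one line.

((a & b) | (~c | ((c & (d | ~a)) & d)))

  (a & b) = 0000000000001111
  ~c = 1100110011001100
  ~a = 1111111100000000
  (d | ~a) = 1111111101010101
  (c & (d | ~a)) = 0011001100010001
  ((c & (d | ~a)) & d) = 0001000100010001
  (~c | ((c & (d | ~a)) & d)) = 1101110111011101
  ((a & b) | (~c | ((c & (d | ~a)) & d))) = 1101110111011111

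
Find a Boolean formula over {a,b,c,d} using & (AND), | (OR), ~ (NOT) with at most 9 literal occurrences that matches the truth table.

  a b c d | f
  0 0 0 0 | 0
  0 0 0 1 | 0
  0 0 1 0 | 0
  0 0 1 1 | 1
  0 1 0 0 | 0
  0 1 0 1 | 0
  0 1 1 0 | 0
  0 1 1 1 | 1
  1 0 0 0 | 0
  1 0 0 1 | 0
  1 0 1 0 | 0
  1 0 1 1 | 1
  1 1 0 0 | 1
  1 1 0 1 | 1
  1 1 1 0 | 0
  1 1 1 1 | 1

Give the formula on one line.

((c | (a & ~c)) & ((((b | d) & ~c) & b) | (c & d)))

  ~c = 1100110011001100
  (a & ~c) = 0000000011001100
  (c | (a & ~c)) = 0011001111111111
  (b | d) = 0101111101011111
  ((b | d) & ~c) = 0100110001001100
  (((b | d) & ~c) & b) = 0000110000001100
  (c & d) = 0001000100010001
  ((((b | d) & ~c) & b) | (c & d)) = 0001110100011101
  ((c | (a & ~c)) & ((((b | d) & ~c) & b) | (c & d))) = 0001000100011101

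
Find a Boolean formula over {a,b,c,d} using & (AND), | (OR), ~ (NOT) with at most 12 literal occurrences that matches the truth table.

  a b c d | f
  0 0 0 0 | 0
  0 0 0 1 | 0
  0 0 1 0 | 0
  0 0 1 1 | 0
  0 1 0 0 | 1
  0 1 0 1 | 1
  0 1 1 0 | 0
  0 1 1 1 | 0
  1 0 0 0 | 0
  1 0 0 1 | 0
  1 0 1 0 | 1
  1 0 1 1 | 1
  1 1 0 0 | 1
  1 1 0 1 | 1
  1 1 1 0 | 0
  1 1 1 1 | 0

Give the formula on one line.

  ~c = 1100110011001100
  (b & ~c) = 0000110000001100
  (d | a) = 0101010111111111
  (c & (d | a)) = 0001000100110011
  (d | (c & (d | a))) = 0101010101110111
  ~b = 1111000011110000
  (a & ~b) = 0000000011110000
  ((d | (c & (d | a))) & (a & ~b)) = 0000000001110000
  (c & ((d | (c & (d | a))) & (a & ~b))) = 0000000000110000
  ((b & ~c) | (c & ((d | (c & (d | a))) & (a & ~b)))) = 0000110000111100

((b & ~c) | (c & ((d | (c & (d | a))) & (a & ~b))))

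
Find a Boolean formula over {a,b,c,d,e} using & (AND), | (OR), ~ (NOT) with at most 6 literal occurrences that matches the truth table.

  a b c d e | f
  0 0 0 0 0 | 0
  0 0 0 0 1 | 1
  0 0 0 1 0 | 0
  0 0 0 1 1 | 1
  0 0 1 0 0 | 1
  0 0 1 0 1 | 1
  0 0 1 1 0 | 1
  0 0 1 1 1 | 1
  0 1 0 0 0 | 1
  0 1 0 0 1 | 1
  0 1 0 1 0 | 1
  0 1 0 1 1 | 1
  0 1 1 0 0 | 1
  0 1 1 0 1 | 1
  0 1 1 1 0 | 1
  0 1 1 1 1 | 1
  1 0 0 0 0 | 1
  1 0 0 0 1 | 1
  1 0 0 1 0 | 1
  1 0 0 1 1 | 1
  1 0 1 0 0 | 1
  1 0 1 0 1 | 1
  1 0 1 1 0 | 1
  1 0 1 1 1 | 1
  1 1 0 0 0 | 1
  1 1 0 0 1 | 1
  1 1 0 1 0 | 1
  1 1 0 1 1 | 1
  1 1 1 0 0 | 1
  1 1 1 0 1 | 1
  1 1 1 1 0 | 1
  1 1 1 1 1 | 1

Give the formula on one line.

  ~e = 10101010101010101010101010101010
  (~e & c) = 00001010000010100000101000001010
  (a | e) = 01010101010101011111111111111111
  ((~e & c) | (a | e)) = 01011111010111111111111111111111
  ~c = 11110000111100001111000011110000
  (~c & b) = 00000000111100000000000011110000
  (((~e & c) | (a | e)) | (~c & b)) = 01011111111111111111111111111111

(((~e & c) | (a | e)) | (~c & b))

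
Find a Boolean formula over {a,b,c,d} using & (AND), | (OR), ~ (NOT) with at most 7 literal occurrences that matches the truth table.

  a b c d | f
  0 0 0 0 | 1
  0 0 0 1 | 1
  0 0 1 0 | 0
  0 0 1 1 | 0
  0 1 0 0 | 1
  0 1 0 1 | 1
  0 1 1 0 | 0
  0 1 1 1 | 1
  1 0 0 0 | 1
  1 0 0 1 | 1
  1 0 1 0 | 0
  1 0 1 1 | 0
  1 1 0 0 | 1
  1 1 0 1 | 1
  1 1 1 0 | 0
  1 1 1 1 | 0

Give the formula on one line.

  ~c = 1100110011001100
  ~a = 1111111100000000
  ~b = 1111000011110000
  (~a | ~b) = 1111111111110000
  (d & c) = 0001000100010001
  ((~a | ~b) & (d & c)) = 0001000100010000
  (~c | ((~a | ~b) & (d & c))) = 1101110111011100
  (~c | b) = 1100111111001111
  ((~c | ((~a | ~b) & (d & c))) & (~c | b)) = 1100110111001100

((~c | ((~a | ~b) & (d & c))) & (~c | b))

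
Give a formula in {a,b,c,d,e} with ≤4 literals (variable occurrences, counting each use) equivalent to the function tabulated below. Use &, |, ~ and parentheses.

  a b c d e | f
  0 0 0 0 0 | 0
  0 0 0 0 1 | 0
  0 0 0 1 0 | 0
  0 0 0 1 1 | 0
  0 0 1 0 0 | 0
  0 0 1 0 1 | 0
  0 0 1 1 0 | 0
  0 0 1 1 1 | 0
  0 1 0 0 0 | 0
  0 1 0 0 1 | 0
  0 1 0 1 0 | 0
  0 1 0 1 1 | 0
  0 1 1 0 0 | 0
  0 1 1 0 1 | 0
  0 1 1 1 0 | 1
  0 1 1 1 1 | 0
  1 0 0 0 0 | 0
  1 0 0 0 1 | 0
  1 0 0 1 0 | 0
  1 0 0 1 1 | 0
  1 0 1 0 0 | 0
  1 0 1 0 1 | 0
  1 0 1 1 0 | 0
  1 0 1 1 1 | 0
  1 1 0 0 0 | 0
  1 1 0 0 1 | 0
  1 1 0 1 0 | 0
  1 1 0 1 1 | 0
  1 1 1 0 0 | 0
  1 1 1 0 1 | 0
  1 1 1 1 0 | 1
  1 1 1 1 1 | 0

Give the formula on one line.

((c & d) & (~e & b))

  (c & d) = 00000011000000110000001100000011
  ~e = 10101010101010101010101010101010
  (~e & b) = 00000000101010100000000010101010
  ((c & d) & (~e & b)) = 00000000000000100000000000000010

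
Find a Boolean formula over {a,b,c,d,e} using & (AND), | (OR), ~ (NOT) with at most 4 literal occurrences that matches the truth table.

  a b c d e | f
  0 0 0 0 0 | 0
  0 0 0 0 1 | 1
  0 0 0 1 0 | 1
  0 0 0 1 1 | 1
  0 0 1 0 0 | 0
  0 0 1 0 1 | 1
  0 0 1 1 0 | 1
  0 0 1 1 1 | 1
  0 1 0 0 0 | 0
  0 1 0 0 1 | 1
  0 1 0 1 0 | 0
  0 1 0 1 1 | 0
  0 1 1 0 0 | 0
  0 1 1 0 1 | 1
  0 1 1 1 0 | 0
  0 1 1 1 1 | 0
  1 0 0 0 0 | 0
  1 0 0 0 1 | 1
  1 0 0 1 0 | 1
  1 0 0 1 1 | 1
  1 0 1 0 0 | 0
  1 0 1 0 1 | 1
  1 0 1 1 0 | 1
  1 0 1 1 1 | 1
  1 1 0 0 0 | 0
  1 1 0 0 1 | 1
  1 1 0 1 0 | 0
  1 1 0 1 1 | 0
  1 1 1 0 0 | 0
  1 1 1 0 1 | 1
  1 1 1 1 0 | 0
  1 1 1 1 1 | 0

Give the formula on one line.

((~b | ~d) & (e | d))

  ~b = 11111111000000001111111100000000
  ~d = 11001100110011001100110011001100
  (~b | ~d) = 11111111110011001111111111001100
  (e | d) = 01110111011101110111011101110111
  ((~b | ~d) & (e | d)) = 01110111010001000111011101000100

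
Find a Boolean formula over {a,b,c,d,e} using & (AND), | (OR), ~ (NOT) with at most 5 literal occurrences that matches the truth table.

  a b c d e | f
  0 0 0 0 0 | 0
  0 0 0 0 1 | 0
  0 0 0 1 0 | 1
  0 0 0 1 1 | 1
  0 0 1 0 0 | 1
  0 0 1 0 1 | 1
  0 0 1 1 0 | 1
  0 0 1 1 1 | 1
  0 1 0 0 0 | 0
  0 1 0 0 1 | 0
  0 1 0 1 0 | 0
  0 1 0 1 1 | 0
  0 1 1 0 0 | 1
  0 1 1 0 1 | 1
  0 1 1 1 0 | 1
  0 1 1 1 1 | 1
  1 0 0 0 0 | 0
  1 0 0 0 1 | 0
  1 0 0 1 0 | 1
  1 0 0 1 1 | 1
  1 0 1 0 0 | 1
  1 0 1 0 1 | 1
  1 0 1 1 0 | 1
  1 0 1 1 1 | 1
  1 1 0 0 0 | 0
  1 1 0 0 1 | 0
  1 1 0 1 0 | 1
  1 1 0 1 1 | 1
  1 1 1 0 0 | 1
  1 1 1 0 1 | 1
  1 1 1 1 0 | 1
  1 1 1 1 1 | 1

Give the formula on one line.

  ~b = 11111111000000001111111100000000
  (d & ~b) = 00110011000000000011001100000000
  (d & a) = 00000000000000000011001100110011
  ((d & a) | c) = 00001111000011110011111100111111
  ((d & ~b) | ((d & a) | c)) = 00111111000011110011111100111111

((d & ~b) | ((d & a) | c))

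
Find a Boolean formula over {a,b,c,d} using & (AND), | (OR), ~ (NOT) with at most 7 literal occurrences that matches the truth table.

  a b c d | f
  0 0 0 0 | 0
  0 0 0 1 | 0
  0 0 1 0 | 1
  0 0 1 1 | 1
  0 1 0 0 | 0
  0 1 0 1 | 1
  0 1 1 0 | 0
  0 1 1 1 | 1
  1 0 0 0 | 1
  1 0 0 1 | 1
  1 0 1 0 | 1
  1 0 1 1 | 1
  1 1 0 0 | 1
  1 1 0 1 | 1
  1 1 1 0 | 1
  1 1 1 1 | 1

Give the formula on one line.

((a | (~b & c)) | (b & d))

  ~b = 1111000011110000
  (~b & c) = 0011000000110000
  (a | (~b & c)) = 0011000011111111
  (b & d) = 0000010100000101
  ((a | (~b & c)) | (b & d)) = 0011010111111111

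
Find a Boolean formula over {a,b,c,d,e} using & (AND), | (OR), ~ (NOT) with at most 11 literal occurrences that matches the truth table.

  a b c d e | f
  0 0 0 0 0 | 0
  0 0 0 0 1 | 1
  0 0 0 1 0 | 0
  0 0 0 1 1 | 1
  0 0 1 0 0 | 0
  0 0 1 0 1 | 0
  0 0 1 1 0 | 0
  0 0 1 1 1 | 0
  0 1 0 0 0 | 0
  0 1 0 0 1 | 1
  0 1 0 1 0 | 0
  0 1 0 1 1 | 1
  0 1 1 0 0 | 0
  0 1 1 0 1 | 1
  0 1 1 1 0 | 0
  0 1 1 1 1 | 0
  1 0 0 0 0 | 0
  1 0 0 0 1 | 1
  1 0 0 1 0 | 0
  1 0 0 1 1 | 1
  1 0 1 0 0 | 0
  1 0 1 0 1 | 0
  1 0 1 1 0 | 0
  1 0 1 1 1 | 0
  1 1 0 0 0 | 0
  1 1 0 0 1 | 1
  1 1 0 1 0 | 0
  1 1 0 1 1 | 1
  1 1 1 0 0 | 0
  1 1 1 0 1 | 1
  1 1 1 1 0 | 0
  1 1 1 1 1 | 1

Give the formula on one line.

  ~c = 11110000111100001111000011110000
  ~b = 11111111000000001111111100000000
  ~a = 11111111111111110000000000000000
  ~e = 10101010101010101010101010101010
  (~a & ~e) = 10101010101010100000000000000000
  (~b & (~a & ~e)) = 10101010000000000000000000000000
  ((~b & (~a & ~e)) & d) = 00100010000000000000000000000000
  (~c | ((~b & (~a & ~e)) & d)) = 11110010111100001111000011110000
  ~d = 11001100110011001100110011001100
  (a | ~d) = 11001100110011001111111111111111
  (b & (a | ~d)) = 00000000110011000000000011111111
  ((~c | ((~b & (~a & ~e)) & d)) | (b & (a | ~d))) = 11110010111111001111000011111111
  (e & ((~c | ((~b & (~a & ~e)) & d)) | (b & (a | ~d)))) = 01010000010101000101000001010101

(e & ((~c | ((~b & (~a & ~e)) & d)) | (b & (a | ~d))))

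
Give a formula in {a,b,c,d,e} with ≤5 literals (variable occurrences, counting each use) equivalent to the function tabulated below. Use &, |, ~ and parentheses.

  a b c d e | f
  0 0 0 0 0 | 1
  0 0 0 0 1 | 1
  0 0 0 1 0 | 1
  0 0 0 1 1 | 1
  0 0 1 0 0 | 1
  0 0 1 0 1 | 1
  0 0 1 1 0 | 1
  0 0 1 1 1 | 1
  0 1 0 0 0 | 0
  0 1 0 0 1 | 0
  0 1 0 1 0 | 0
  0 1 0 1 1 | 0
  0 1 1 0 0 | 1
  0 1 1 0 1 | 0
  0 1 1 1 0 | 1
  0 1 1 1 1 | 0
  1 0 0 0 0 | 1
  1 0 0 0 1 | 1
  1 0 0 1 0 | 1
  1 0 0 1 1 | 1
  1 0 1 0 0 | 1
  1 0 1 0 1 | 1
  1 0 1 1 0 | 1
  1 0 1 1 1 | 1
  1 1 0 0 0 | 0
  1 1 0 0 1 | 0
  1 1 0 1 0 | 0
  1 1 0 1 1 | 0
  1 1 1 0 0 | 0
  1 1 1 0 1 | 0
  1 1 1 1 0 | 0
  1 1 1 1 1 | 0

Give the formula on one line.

((((~a | e) & ~e) & c) | ~b)

  ~a = 11111111111111110000000000000000
  (~a | e) = 11111111111111110101010101010101
  ~e = 10101010101010101010101010101010
  ((~a | e) & ~e) = 10101010101010100000000000000000
  (((~a | e) & ~e) & c) = 00001010000010100000000000000000
  ~b = 11111111000000001111111100000000
  ((((~a | e) & ~e) & c) | ~b) = 11111111000010101111111100000000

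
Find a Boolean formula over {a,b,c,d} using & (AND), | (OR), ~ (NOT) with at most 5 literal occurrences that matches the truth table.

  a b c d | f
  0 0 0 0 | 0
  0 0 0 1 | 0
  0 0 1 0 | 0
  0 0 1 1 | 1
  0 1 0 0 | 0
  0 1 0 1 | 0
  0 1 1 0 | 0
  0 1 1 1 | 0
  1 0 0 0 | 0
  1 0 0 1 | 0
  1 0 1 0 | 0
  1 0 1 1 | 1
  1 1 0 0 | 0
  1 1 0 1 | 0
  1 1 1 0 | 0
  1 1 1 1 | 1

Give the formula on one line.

  ~b = 1111000011110000
  (~b & d) = 0101000001010000
  (a & d) = 0000000001010101
  ((~b & d) | (a & d)) = 0101000001010101
  (((~b & d) | (a & d)) & c) = 0001000000010001

(((~b & d) | (a & d)) & c)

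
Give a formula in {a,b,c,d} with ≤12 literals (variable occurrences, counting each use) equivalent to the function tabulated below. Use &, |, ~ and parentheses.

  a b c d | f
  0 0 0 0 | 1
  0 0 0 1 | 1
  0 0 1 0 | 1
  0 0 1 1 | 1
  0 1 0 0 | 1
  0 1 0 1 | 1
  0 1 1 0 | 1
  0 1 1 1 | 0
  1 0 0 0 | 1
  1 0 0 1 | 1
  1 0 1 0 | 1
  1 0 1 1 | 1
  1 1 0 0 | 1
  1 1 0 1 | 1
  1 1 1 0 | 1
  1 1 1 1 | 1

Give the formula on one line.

  ~d = 1010101010101010
  (b & c) = 0000001100000011
  (~d & (b & c)) = 0000001000000010
  ~b = 1111000011110000
  (~b | a) = 1111000011111111
  ((~d & (b & c)) | (~b | a)) = 1111001011111111
  ~c = 1100110011001100
  ~a = 1111111100000000
  (b | ~d) = 1010111110101111
  (~a | (b | ~d)) = 1111111110101111
  (~c & (~a | (b | ~d))) = 1100110010001100
  (((~d & (b & c)) | (~b | a)) | (~c & (~a | (b | ~d)))) = 1111111011111111

(((~d & (b & c)) | (~b | a)) | (~c & (~a | (b | ~d))))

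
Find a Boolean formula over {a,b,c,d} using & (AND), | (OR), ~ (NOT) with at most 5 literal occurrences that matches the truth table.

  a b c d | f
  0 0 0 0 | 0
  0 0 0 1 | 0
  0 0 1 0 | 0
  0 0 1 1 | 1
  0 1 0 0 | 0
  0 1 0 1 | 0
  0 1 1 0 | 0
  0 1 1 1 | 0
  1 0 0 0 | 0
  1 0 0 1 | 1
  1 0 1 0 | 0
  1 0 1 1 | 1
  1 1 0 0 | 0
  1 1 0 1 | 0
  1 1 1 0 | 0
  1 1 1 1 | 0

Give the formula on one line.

((~b & (c | a)) & d)

  ~b = 1111000011110000
  (c | a) = 0011001111111111
  (~b & (c | a)) = 0011000011110000
  ((~b & (c | a)) & d) = 0001000001010000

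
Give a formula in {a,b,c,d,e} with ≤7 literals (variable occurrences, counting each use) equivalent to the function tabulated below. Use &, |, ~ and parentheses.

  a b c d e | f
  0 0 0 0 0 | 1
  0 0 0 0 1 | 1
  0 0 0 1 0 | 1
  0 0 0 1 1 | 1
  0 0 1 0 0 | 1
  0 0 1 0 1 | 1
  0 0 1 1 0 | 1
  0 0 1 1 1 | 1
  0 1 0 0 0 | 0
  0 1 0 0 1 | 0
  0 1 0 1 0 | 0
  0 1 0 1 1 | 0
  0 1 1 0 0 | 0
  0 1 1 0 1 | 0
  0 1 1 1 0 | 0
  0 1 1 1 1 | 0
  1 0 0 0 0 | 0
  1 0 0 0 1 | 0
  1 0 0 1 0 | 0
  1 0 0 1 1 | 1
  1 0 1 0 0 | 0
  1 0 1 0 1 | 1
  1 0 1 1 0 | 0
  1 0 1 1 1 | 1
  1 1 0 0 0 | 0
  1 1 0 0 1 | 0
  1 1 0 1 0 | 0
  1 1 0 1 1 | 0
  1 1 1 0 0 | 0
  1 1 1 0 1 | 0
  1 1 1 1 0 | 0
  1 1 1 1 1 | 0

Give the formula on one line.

  ~a = 11111111111111110000000000000000
  (d | c) = 00111111001111110011111100111111
  (e & (d | c)) = 00010101000101010001010100010101
  (~a | (e & (d | c))) = 11111111111111110001010100010101
  ~b = 11111111000000001111111100000000
  ((~a | (e & (d | c))) & ~b) = 11111111000000000001010100000000

((~a | (e & (d | c))) & ~b)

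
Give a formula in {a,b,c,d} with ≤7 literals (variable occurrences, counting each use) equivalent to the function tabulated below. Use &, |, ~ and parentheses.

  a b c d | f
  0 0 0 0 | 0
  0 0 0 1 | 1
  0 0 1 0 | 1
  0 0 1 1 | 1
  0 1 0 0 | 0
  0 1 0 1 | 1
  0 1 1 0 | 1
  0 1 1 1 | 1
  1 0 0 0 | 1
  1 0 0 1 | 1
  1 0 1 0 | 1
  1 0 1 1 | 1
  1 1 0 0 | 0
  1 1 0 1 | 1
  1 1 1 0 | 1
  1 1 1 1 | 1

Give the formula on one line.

  ~d = 1010101010101010
  (c & ~d) = 0010001000100010
  (d | (c & ~d)) = 0111011101110111
  (~d | b) = 1010111110101111
  ~b = 1111000011110000
  ((~d | b) & ~b) = 1010000010100000
  (a & ((~d | b) & ~b)) = 0000000010100000
  ((d | (c & ~d)) | (a & ((~d | b) & ~b))) = 0111011111110111

((d | (c & ~d)) | (a & ((~d | b) & ~b)))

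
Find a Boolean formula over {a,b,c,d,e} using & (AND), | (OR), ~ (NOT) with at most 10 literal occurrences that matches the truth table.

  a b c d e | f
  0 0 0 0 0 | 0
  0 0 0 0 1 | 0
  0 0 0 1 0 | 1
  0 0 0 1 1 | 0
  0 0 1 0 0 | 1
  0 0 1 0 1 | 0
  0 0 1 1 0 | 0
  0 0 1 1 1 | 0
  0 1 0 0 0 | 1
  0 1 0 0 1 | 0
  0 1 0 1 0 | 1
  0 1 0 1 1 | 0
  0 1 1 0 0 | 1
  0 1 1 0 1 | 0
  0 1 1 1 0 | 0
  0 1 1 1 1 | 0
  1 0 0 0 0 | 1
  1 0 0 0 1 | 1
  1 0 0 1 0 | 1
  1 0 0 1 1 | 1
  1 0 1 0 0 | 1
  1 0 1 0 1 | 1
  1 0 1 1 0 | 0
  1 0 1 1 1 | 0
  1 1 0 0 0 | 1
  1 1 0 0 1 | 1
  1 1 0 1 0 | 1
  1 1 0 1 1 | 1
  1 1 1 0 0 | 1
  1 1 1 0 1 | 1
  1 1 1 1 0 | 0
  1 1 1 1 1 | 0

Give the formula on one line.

  ~e = 10101010101010101010101010101010
  (d | c) = 00111111001111110011111100111111
  (b | d) = 00110011111111110011001111111111
  ((d | c) | (b | d)) = 00111111111111110011111111111111
  (~e & ((d | c) | (b | d))) = 00101010101010100010101010101010
  ((~e & ((d | c) | (b | d))) | a) = 00101010101010101111111111111111
  ~c = 11110000111100001111000011110000
  ~d = 11001100110011001100110011001100
  (~c | ~d) = 11111100111111001111110011111100
  (((~e & ((d | c) | (b | d))) | a) & (~c | ~d)) = 00101000101010001111110011111100

(((~e & ((d | c) | (b | d))) | a) & (~c | ~d))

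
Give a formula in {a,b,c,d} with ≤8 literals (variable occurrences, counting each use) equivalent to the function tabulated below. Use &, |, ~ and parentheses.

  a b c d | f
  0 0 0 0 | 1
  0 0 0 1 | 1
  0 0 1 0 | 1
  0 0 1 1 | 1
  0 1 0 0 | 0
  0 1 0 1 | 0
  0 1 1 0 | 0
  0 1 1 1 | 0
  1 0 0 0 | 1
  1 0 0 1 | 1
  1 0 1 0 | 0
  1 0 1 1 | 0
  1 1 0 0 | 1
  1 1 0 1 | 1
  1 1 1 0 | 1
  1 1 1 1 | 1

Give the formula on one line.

((b | (~c | ~a)) & ((((~b & ~a) | b) & ~b) | a))

  ~c = 1100110011001100
  ~a = 1111111100000000
  (~c | ~a) = 1111111111001100
  (b | (~c | ~a)) = 1111111111001111
  ~b = 1111000011110000
  (~b & ~a) = 1111000000000000
  ((~b & ~a) | b) = 1111111100001111
  (((~b & ~a) | b) & ~b) = 1111000000000000
  ((((~b & ~a) | b) & ~b) | a) = 1111000011111111
  ((b | (~c | ~a)) & ((((~b & ~a) | b) & ~b) | a)) = 1111000011001111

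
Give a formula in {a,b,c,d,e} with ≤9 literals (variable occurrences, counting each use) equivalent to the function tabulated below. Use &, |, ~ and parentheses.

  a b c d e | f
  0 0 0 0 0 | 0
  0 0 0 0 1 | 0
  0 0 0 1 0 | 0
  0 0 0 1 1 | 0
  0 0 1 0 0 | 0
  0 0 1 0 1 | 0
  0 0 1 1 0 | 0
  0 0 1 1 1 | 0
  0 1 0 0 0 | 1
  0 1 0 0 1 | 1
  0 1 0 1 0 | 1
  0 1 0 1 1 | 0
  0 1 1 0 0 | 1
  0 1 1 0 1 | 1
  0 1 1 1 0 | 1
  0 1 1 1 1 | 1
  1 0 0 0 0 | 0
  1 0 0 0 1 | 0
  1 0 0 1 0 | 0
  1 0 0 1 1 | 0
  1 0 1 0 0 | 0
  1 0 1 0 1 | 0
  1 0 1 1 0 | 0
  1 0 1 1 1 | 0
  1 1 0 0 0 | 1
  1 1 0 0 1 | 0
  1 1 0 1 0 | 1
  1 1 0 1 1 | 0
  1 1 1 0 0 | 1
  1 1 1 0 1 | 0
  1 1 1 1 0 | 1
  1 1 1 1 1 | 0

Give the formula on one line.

(((~a & c) | (~d | ~e)) & (b & ((a & ~e) | ~a)))

  ~a = 11111111111111110000000000000000
  (~a & c) = 00001111000011110000000000000000
  ~d = 11001100110011001100110011001100
  ~e = 10101010101010101010101010101010
  (~d | ~e) = 11101110111011101110111011101110
  ((~a & c) | (~d | ~e)) = 11101111111011111110111011101110
  (a & ~e) = 00000000000000001010101010101010
  ((a & ~e) | ~a) = 11111111111111111010101010101010
  (b & ((a & ~e) | ~a)) = 00000000111111110000000010101010
  (((~a & c) | (~d | ~e)) & (b & ((a & ~e) | ~a))) = 00000000111011110000000010101010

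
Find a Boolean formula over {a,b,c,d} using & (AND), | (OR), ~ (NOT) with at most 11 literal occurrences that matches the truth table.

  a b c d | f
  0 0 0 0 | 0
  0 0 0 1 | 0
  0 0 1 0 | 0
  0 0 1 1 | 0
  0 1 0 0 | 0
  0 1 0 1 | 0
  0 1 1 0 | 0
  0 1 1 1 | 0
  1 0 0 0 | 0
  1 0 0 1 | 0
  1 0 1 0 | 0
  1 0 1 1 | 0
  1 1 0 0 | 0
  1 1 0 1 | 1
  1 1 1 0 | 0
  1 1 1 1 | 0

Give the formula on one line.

  (b & a) = 0000000000001111
  ~c = 1100110011001100
  ((b & a) & ~c) = 0000000000001100
  ~b = 1111000011110000
  (d | ~b) = 1111010111110101
  (c & b) = 0000001100000011
  ~a = 1111111100000000
  ((c & b) | ~a) = 1111111100000011
  ((d | ~b) | ((c & b) | ~a)) = 1111111111110111
  (((b & a) & ~c) & ((d | ~b) | ((c & b) | ~a))) = 0000000000000100

(((b & a) & ~c) & ((d | ~b) | ((c & b) | ~a)))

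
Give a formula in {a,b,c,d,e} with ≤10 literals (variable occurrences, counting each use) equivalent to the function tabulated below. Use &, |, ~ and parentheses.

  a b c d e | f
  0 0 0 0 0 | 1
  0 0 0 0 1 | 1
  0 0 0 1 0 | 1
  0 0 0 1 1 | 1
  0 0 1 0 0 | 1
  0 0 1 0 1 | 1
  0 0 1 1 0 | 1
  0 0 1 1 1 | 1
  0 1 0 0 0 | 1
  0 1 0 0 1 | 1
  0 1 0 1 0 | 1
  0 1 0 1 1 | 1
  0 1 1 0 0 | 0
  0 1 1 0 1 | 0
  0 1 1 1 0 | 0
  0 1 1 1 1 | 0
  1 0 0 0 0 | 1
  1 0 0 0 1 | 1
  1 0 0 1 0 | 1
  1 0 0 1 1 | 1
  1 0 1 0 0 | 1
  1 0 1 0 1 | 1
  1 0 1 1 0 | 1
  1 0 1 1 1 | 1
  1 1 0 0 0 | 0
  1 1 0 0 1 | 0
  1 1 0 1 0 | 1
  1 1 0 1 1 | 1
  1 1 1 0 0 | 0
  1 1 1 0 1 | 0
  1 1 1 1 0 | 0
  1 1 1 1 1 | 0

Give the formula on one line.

  ~c = 11110000111100001111000011110000
  (~c & d) = 00110000001100000011000000110000
  (a & ~c) = 00000000000000001111000011110000
  ((~c & d) & (a & ~c)) = 00000000000000000011000000110000
  ~a = 11111111111111110000000000000000
  (~a & ~c) = 11110000111100000000000000000000
  (((~c & d) & (a & ~c)) | (~a & ~c)) = 11110000111100000011000000110000
  ~b = 11111111000000001111111100000000
  ((((~c & d) & (a & ~c)) | (~a & ~c)) | ~b) = 11111111111100001111111100110000

((((~c & d) & (a & ~c)) | (~a & ~c)) | ~b)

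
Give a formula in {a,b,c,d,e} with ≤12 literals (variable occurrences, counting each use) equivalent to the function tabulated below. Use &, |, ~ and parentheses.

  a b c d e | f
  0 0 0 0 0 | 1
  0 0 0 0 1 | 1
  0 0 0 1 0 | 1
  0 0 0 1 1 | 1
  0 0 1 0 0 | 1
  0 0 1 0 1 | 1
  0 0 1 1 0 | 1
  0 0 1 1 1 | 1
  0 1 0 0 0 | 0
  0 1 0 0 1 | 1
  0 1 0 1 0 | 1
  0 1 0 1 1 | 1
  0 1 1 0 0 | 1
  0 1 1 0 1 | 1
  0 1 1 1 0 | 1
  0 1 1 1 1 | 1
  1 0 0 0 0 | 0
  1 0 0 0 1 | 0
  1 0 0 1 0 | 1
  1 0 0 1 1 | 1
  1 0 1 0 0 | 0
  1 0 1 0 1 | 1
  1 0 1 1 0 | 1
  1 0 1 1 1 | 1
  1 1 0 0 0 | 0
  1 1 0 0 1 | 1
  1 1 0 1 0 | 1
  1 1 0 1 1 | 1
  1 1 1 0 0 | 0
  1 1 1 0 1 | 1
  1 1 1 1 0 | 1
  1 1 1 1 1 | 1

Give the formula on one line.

  (e & b) = 00000000010101010000000001010101
  ~a = 11111111111111110000000000000000
  (~a | e) = 11111111111111110101010101010101
  (c & (~a | e)) = 00001111000011110000010100000101
  ((e & b) | (c & (~a | e))) = 00001111010111110000010101010101
  (((e & b) | (c & (~a | e))) | d) = 00111111011111110011011101110111
  ~b = 11111111000000001111111100000000
  (~b | c) = 11111111000011111111111100001111
  ((~b | c) & ~a) = 11111111000011110000000000000000
  ((((e & b) | (c & (~a | e))) | d) | ((~b | c) & ~a)) = 11111111011111110011011101110111

((((e & b) | (c & (~a | e))) | d) | ((~b | c) & ~a))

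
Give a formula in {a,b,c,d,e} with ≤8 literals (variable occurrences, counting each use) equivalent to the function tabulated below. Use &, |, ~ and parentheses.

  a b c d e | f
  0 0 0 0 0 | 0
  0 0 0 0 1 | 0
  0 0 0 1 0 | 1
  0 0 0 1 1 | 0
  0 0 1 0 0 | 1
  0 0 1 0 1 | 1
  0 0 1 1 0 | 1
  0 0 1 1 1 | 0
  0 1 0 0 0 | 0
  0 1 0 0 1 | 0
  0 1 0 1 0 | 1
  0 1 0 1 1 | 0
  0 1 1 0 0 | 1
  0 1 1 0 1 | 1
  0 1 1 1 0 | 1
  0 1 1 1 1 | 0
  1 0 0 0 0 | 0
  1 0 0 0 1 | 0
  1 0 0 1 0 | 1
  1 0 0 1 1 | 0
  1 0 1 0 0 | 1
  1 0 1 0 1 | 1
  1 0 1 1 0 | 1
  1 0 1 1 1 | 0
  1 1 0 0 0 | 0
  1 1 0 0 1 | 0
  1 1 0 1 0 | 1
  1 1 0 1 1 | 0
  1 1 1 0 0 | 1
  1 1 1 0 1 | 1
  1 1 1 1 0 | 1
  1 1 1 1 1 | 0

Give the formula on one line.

((~d | ~e) & ((c & ~d) | d))

  ~d = 11001100110011001100110011001100
  ~e = 10101010101010101010101010101010
  (~d | ~e) = 11101110111011101110111011101110
  (c & ~d) = 00001100000011000000110000001100
  ((c & ~d) | d) = 00111111001111110011111100111111
  ((~d | ~e) & ((c & ~d) | d)) = 00101110001011100010111000101110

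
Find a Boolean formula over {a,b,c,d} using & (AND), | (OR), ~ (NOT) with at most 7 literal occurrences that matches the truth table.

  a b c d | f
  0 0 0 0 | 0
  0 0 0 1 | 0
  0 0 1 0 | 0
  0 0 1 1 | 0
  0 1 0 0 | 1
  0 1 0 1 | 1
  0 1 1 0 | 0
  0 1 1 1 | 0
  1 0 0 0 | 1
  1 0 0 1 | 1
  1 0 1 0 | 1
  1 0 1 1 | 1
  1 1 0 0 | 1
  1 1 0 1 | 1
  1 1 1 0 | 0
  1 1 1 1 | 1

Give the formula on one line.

((b & ~c) | (a & (d | ~b)))

  ~c = 1100110011001100
  (b & ~c) = 0000110000001100
  ~b = 1111000011110000
  (d | ~b) = 1111010111110101
  (a & (d | ~b)) = 0000000011110101
  ((b & ~c) | (a & (d | ~b))) = 0000110011111101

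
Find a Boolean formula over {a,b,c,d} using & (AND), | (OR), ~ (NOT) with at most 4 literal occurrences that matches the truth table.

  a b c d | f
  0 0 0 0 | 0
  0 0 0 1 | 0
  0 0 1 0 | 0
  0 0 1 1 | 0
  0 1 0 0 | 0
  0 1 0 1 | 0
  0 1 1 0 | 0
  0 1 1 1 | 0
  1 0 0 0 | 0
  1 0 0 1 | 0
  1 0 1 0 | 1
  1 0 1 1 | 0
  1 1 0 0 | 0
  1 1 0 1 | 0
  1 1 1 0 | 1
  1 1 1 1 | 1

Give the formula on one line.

  ~d = 1010101010101010
  (b | ~d) = 1010111110101111
  (c & (b | ~d)) = 0010001100100011
  ((c & (b | ~d)) & a) = 0000000000100011

((c & (b | ~d)) & a)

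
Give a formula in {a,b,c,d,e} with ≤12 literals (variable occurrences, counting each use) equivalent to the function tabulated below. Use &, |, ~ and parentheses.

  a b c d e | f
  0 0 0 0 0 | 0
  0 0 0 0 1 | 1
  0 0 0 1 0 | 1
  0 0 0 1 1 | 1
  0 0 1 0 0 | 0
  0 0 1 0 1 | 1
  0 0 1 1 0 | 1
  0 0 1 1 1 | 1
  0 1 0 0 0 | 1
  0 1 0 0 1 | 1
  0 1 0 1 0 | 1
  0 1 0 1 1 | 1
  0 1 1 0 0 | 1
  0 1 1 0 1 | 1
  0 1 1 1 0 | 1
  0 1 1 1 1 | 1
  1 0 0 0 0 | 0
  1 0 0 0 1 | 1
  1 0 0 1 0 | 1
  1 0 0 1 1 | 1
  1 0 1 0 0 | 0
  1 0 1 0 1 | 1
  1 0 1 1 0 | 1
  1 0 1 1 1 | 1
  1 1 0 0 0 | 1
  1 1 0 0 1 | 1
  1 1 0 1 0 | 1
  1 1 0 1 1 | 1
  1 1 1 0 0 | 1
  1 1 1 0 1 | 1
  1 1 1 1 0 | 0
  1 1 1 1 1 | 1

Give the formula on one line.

  ~a = 11111111111111110000000000000000
  (d & ~a) = 00110011001100110000000000000000
  ~d = 11001100110011001100110011001100
  ((d & ~a) | ~d) = 11111111111111111100110011001100
  (e | ((d & ~a) | ~d)) = 11111111111111111101110111011101
  ~c = 11110000111100001111000011110000
  ((e | ((d & ~a) | ~d)) | ~c) = 11111111111111111111110111111101
  (b | e) = 01010101111111110101010111111111
  (((e | ((d & ~a) | ~d)) | ~c) & (b | e)) = 01010101111111110101010111111101
  ~b = 11111111000000001111111100000000
  (d & ~b) = 00110011000000000011001100000000
  ((((e | ((d & ~a) | ~d)) | ~c) & (b | e)) | (d & ~b)) = 01110111111111110111011111111101

((((e | ((d & ~a) | ~d)) | ~c) & (b | e)) | (d & ~b))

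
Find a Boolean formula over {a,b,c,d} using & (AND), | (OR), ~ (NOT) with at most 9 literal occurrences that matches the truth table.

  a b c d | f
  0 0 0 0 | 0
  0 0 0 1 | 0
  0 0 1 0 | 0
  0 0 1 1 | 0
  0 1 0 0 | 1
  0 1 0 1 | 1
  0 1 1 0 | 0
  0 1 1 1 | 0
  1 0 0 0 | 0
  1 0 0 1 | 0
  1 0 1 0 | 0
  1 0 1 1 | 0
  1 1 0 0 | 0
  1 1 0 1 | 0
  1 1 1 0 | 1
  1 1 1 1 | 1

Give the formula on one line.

((a | ((~c | a) & b)) & ((~a | c) & b))

  ~c = 1100110011001100
  (~c | a) = 1100110011111111
  ((~c | a) & b) = 0000110000001111
  (a | ((~c | a) & b)) = 0000110011111111
  ~a = 1111111100000000
  (~a | c) = 1111111100110011
  ((~a | c) & b) = 0000111100000011
  ((a | ((~c | a) & b)) & ((~a | c) & b)) = 0000110000000011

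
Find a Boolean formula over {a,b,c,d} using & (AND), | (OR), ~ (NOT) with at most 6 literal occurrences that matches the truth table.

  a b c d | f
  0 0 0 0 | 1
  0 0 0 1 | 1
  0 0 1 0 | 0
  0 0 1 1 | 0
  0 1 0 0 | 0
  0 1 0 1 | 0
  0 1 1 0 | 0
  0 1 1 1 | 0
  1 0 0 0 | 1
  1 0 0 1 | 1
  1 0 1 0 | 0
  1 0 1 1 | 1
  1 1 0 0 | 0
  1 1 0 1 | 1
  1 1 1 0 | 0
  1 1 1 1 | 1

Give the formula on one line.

((~c & ~b) | (d & a))

  ~c = 1100110011001100
  ~b = 1111000011110000
  (~c & ~b) = 1100000011000000
  (d & a) = 0000000001010101
  ((~c & ~b) | (d & a)) = 1100000011010101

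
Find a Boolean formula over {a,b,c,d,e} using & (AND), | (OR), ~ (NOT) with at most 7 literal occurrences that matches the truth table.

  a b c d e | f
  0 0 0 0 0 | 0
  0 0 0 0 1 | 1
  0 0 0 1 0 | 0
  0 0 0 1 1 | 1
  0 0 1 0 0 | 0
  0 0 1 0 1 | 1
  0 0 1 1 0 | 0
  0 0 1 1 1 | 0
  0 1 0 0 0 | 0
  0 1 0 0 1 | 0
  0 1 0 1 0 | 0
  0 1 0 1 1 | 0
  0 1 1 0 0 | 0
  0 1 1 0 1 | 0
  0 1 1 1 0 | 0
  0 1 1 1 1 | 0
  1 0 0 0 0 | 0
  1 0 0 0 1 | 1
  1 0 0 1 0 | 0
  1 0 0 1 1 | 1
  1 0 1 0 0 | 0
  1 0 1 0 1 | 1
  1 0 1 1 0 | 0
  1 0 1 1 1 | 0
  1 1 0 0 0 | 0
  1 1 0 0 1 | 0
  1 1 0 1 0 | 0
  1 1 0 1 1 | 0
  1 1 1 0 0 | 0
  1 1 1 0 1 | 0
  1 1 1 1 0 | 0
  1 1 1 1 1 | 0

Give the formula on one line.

((~c | ~d) & (e & ~b))

  ~c = 11110000111100001111000011110000
  ~d = 11001100110011001100110011001100
  (~c | ~d) = 11111100111111001111110011111100
  ~b = 11111111000000001111111100000000
  (e & ~b) = 01010101000000000101010100000000
  ((~c | ~d) & (e & ~b)) = 01010100000000000101010000000000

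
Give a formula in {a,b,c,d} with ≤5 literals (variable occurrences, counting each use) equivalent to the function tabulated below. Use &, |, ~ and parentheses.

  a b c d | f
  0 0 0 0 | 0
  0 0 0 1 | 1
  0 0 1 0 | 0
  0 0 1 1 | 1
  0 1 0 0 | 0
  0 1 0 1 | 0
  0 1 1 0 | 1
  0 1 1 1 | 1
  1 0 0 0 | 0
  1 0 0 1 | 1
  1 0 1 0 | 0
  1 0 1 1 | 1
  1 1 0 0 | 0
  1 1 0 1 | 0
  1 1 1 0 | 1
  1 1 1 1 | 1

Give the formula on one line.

((d | b) & (~b | (c & b)))

  (d | b) = 0101111101011111
  ~b = 1111000011110000
  (c & b) = 0000001100000011
  (~b | (c & b)) = 1111001111110011
  ((d | b) & (~b | (c & b))) = 0101001101010011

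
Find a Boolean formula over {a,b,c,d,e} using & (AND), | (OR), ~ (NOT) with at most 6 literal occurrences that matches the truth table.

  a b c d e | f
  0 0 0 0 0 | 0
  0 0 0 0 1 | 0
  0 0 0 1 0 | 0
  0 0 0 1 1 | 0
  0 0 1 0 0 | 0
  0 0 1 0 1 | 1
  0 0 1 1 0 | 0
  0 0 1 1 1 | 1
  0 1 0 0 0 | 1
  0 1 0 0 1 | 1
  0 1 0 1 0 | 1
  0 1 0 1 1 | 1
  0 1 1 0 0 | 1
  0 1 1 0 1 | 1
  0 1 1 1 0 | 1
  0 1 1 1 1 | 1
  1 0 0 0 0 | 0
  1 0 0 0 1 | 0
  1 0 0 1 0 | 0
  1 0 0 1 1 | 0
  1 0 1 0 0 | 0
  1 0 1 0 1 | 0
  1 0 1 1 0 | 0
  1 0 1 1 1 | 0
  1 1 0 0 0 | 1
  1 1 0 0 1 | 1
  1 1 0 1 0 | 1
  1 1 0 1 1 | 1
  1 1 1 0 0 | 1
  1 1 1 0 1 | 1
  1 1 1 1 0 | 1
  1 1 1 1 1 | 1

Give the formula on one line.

  ~c = 11110000111100001111000011110000
  ~b = 11111111000000001111111100000000
  (~c & ~b) = 11110000000000001111000000000000
  (e | (~c & ~b)) = 11110101010101011111010101010101
  ~a = 11111111111111110000000000000000
  (c & ~a) = 00001111000011110000000000000000
  ((e | (~c & ~b)) & (c & ~a)) = 00000101000001010000000000000000
  (b | ((e | (~c & ~b)) & (c & ~a))) = 00000101111111110000000011111111

(b | ((e | (~c & ~b)) & (c & ~a)))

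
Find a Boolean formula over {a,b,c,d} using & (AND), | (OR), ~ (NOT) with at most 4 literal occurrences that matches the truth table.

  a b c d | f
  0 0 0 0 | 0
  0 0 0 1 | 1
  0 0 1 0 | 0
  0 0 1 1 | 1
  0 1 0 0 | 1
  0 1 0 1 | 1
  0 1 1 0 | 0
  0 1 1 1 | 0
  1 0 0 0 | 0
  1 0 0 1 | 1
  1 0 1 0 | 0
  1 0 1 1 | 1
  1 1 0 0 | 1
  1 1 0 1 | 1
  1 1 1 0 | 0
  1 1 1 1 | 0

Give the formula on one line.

  ~b = 1111000011110000
  (~b & d) = 0101000001010000
  ~c = 1100110011001100
  (b & ~c) = 0000110000001100
  ((~b & d) | (b & ~c)) = 0101110001011100

((~b & d) | (b & ~c))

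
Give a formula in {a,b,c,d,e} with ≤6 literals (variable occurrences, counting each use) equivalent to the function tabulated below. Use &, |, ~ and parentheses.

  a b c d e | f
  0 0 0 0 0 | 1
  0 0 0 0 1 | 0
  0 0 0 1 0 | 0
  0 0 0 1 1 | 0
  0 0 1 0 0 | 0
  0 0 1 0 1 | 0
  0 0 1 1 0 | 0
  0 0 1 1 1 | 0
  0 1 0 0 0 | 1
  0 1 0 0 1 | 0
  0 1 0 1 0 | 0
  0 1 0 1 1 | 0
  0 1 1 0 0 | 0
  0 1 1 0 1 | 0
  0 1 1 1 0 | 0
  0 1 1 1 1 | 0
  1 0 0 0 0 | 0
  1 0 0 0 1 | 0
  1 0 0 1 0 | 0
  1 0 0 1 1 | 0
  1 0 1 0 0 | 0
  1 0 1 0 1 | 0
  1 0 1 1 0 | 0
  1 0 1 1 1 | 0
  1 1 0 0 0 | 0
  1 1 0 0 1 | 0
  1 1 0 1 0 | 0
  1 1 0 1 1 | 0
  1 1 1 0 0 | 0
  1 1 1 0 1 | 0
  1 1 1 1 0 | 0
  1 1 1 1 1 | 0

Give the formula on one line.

  ~d = 11001100110011001100110011001100
  ~e = 10101010101010101010101010101010
  (~d & ~e) = 10001000100010001000100010001000
  ~c = 11110000111100001111000011110000
  ~a = 11111111111111110000000000000000
  (d | ~a) = 11111111111111110011001100110011
  ((d | ~a) & ~d) = 11001100110011000000000000000000
  (~c & ((d | ~a) & ~d)) = 11000000110000000000000000000000
  ((~d & ~e) & (~c & ((d | ~a) & ~d))) = 10000000100000000000000000000000

((~d & ~e) & (~c & ((d | ~a) & ~d)))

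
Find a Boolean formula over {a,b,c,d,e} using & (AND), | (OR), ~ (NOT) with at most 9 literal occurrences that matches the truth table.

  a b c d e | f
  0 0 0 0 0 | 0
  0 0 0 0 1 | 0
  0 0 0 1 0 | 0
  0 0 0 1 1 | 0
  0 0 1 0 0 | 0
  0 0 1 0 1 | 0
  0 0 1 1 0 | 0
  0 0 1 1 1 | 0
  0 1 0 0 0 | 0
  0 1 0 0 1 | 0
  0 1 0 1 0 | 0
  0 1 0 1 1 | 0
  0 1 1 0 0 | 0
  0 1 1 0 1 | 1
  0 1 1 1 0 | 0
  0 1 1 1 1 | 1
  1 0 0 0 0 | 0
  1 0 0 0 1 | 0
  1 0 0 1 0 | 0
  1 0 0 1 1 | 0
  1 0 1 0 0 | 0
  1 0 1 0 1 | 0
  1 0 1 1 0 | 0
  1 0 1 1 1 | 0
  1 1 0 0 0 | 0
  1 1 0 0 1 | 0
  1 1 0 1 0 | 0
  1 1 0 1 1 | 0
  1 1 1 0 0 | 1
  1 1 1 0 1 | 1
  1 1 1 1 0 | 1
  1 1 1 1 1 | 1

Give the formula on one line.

((c & (b & (c | ((~c | ~b) & ~a)))) & ((~c | e) | a))

  ~c = 11110000111100001111000011110000
  ~b = 11111111000000001111111100000000
  (~c | ~b) = 11111111111100001111111111110000
  ~a = 11111111111111110000000000000000
  ((~c | ~b) & ~a) = 11111111111100000000000000000000
  (c | ((~c | ~b) & ~a)) = 11111111111111110000111100001111
  (b & (c | ((~c | ~b) & ~a))) = 00000000111111110000000000001111
  (c & (b & (c | ((~c | ~b) & ~a)))) = 00000000000011110000000000001111
  (~c | e) = 11110101111101011111010111110101
  ((~c | e) | a) = 11110101111101011111111111111111
  ((c & (b & (c | ((~c | ~b) & ~a)))) & ((~c | e) | a)) = 00000000000001010000000000001111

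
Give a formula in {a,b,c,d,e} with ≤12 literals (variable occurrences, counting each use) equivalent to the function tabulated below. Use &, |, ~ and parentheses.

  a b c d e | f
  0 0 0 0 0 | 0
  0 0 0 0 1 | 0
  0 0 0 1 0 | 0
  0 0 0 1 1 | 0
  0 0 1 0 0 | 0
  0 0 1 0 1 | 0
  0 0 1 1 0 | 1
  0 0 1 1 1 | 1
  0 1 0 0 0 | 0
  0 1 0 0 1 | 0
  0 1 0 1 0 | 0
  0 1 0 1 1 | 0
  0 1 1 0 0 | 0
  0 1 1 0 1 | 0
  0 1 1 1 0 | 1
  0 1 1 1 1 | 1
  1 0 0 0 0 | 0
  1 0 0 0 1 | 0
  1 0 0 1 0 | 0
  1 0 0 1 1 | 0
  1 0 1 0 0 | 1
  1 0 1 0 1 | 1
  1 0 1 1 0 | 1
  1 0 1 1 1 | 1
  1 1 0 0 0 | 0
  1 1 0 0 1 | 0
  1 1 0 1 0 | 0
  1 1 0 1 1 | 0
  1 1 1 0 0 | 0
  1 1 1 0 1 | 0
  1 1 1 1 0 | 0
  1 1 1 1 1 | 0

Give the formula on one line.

(((~a | ~b) & (c & (a | ~c))) | ((~a & d) & (c & ~a)))

  ~a = 11111111111111110000000000000000
  ~b = 11111111000000001111111100000000
  (~a | ~b) = 11111111111111111111111100000000
  ~c = 11110000111100001111000011110000
  (a | ~c) = 11110000111100001111111111111111
  (c & (a | ~c)) = 00000000000000000000111100001111
  ((~a | ~b) & (c & (a | ~c))) = 00000000000000000000111100000000
  (~a & d) = 00110011001100110000000000000000
  (c & ~a) = 00001111000011110000000000000000
  ((~a & d) & (c & ~a)) = 00000011000000110000000000000000
  (((~a | ~b) & (c & (a | ~c))) | ((~a & d) & (c & ~a))) = 00000011000000110000111100000000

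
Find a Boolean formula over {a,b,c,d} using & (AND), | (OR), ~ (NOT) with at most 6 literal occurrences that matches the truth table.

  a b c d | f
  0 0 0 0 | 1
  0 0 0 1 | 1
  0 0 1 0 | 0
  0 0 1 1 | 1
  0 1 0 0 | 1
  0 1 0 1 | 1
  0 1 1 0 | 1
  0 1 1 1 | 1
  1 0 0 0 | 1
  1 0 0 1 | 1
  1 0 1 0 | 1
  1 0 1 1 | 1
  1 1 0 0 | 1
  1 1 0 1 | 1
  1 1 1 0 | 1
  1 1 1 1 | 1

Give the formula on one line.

(((b | d) | ~c) | a)

  (b | d) = 0101111101011111
  ~c = 1100110011001100
  ((b | d) | ~c) = 1101111111011111
  (((b | d) | ~c) | a) = 1101111111111111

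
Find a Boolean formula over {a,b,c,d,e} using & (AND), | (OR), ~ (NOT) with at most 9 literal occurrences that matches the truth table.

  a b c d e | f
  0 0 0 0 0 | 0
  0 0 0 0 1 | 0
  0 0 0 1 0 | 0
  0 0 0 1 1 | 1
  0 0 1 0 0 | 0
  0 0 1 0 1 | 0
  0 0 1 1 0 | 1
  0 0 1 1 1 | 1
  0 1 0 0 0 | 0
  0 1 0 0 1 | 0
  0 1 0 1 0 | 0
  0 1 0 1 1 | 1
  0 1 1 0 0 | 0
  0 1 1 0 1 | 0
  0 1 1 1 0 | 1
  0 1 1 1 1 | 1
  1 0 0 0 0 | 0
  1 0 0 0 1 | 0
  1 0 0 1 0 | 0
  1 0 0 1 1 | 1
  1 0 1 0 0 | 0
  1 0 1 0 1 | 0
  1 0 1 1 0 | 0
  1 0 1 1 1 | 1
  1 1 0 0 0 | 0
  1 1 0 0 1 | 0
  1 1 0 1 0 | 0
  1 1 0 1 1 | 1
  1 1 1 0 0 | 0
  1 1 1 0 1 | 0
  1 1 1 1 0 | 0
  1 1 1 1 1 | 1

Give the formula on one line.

  (d & e) = 00010001000100010001000100010001
  ~e = 10101010101010101010101010101010
  (~e & d) = 00100010001000100010001000100010
  ~a = 11111111111111110000000000000000
  (c & ~a) = 00001111000011110000000000000000
  ((~e & d) & (c & ~a)) = 00000010000000100000000000000000
  ((d & e) | ((~e & d) & (c & ~a))) = 00010011000100110001000100010001

((d & e) | ((~e & d) & (c & ~a)))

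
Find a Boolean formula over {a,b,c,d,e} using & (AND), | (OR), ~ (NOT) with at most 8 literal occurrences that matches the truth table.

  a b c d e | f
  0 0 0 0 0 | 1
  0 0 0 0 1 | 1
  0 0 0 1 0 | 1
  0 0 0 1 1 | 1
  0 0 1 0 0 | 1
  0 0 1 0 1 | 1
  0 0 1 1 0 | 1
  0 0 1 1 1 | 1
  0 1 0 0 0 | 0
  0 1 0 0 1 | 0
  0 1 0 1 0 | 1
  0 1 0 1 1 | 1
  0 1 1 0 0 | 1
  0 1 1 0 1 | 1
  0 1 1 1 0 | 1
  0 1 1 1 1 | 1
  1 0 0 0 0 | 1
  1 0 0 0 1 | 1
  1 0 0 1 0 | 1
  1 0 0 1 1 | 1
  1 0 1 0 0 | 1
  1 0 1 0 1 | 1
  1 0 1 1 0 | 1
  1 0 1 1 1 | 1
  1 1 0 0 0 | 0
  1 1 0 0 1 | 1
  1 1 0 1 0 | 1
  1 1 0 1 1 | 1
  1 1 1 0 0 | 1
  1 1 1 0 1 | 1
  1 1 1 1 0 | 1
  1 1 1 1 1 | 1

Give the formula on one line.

  ~b = 11111111000000001111111100000000
  (d | ~b) = 11111111001100111111111100110011
  (a & b) = 00000000000000000000000011111111
  (e & (a & b)) = 00000000000000000000000001010101
  ((d | ~b) | (e & (a & b))) = 11111111001100111111111101110111
  (((d | ~b) | (e & (a & b))) | c) = 11111111001111111111111101111111

(((d | ~b) | (e & (a & b))) | c)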